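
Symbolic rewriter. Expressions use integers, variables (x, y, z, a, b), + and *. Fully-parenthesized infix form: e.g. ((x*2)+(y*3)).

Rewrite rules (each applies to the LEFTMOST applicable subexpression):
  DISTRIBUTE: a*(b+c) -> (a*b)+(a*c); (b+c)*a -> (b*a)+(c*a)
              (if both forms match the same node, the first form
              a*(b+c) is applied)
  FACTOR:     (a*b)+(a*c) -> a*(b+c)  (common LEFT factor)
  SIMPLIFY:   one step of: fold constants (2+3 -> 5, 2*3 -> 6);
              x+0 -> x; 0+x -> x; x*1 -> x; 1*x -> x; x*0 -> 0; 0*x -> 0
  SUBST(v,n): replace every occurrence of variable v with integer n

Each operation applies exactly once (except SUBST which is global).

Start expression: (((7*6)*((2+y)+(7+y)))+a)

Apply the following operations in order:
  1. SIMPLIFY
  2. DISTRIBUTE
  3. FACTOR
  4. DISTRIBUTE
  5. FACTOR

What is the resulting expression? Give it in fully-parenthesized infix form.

Answer: ((42*((2+y)+(7+y)))+a)

Derivation:
Start: (((7*6)*((2+y)+(7+y)))+a)
Apply SIMPLIFY at LL (target: (7*6)): (((7*6)*((2+y)+(7+y)))+a) -> ((42*((2+y)+(7+y)))+a)
Apply DISTRIBUTE at L (target: (42*((2+y)+(7+y)))): ((42*((2+y)+(7+y)))+a) -> (((42*(2+y))+(42*(7+y)))+a)
Apply FACTOR at L (target: ((42*(2+y))+(42*(7+y)))): (((42*(2+y))+(42*(7+y)))+a) -> ((42*((2+y)+(7+y)))+a)
Apply DISTRIBUTE at L (target: (42*((2+y)+(7+y)))): ((42*((2+y)+(7+y)))+a) -> (((42*(2+y))+(42*(7+y)))+a)
Apply FACTOR at L (target: ((42*(2+y))+(42*(7+y)))): (((42*(2+y))+(42*(7+y)))+a) -> ((42*((2+y)+(7+y)))+a)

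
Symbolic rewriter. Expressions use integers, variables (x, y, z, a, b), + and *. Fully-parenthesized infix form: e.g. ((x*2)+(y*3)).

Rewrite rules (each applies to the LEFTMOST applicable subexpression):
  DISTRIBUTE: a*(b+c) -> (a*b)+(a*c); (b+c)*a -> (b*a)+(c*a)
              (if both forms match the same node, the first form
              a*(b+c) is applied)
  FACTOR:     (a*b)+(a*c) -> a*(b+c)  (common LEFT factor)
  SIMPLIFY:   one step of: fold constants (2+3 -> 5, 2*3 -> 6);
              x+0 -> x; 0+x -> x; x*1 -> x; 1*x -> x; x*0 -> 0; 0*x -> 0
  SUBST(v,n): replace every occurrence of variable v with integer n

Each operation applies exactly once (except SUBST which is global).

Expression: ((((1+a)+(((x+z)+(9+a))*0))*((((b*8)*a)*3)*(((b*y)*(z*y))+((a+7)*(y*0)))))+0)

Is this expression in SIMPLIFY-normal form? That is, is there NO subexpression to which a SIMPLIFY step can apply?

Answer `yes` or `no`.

Answer: no

Derivation:
Expression: ((((1+a)+(((x+z)+(9+a))*0))*((((b*8)*a)*3)*(((b*y)*(z*y))+((a+7)*(y*0)))))+0)
Scanning for simplifiable subexpressions (pre-order)...
  at root: ((((1+a)+(((x+z)+(9+a))*0))*((((b*8)*a)*3)*(((b*y)*(z*y))+((a+7)*(y*0)))))+0) (SIMPLIFIABLE)
  at L: (((1+a)+(((x+z)+(9+a))*0))*((((b*8)*a)*3)*(((b*y)*(z*y))+((a+7)*(y*0))))) (not simplifiable)
  at LL: ((1+a)+(((x+z)+(9+a))*0)) (not simplifiable)
  at LLL: (1+a) (not simplifiable)
  at LLR: (((x+z)+(9+a))*0) (SIMPLIFIABLE)
  at LLRL: ((x+z)+(9+a)) (not simplifiable)
  at LLRLL: (x+z) (not simplifiable)
  at LLRLR: (9+a) (not simplifiable)
  at LR: ((((b*8)*a)*3)*(((b*y)*(z*y))+((a+7)*(y*0)))) (not simplifiable)
  at LRL: (((b*8)*a)*3) (not simplifiable)
  at LRLL: ((b*8)*a) (not simplifiable)
  at LRLLL: (b*8) (not simplifiable)
  at LRR: (((b*y)*(z*y))+((a+7)*(y*0))) (not simplifiable)
  at LRRL: ((b*y)*(z*y)) (not simplifiable)
  at LRRLL: (b*y) (not simplifiable)
  at LRRLR: (z*y) (not simplifiable)
  at LRRR: ((a+7)*(y*0)) (not simplifiable)
  at LRRRL: (a+7) (not simplifiable)
  at LRRRR: (y*0) (SIMPLIFIABLE)
Found simplifiable subexpr at path root: ((((1+a)+(((x+z)+(9+a))*0))*((((b*8)*a)*3)*(((b*y)*(z*y))+((a+7)*(y*0)))))+0)
One SIMPLIFY step would give: (((1+a)+(((x+z)+(9+a))*0))*((((b*8)*a)*3)*(((b*y)*(z*y))+((a+7)*(y*0)))))
-> NOT in normal form.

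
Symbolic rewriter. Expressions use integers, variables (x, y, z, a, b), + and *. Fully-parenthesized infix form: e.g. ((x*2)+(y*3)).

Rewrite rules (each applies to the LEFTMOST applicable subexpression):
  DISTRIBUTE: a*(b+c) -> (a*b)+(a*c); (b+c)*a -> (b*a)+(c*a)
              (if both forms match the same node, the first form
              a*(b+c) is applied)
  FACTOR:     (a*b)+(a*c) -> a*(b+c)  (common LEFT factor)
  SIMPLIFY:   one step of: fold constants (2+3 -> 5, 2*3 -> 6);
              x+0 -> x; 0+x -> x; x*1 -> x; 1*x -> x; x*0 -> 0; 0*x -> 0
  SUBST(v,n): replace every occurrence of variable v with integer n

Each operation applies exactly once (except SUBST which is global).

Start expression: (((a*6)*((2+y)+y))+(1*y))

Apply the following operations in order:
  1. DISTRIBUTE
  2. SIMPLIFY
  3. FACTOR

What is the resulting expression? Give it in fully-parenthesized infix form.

Start: (((a*6)*((2+y)+y))+(1*y))
Apply DISTRIBUTE at L (target: ((a*6)*((2+y)+y))): (((a*6)*((2+y)+y))+(1*y)) -> ((((a*6)*(2+y))+((a*6)*y))+(1*y))
Apply SIMPLIFY at R (target: (1*y)): ((((a*6)*(2+y))+((a*6)*y))+(1*y)) -> ((((a*6)*(2+y))+((a*6)*y))+y)
Apply FACTOR at L (target: (((a*6)*(2+y))+((a*6)*y))): ((((a*6)*(2+y))+((a*6)*y))+y) -> (((a*6)*((2+y)+y))+y)

Answer: (((a*6)*((2+y)+y))+y)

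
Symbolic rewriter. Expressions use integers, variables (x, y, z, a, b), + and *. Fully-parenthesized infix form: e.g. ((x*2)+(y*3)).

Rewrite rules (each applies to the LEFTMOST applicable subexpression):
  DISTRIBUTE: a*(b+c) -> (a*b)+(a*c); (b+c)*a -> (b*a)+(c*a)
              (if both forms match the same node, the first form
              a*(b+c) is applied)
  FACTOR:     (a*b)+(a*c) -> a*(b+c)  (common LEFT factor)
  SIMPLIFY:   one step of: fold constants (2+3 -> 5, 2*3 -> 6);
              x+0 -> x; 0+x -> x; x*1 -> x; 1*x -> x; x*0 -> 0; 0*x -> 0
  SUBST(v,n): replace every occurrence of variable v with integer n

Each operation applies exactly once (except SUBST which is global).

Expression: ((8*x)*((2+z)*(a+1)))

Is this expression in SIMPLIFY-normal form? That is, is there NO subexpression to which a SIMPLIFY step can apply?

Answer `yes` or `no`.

Expression: ((8*x)*((2+z)*(a+1)))
Scanning for simplifiable subexpressions (pre-order)...
  at root: ((8*x)*((2+z)*(a+1))) (not simplifiable)
  at L: (8*x) (not simplifiable)
  at R: ((2+z)*(a+1)) (not simplifiable)
  at RL: (2+z) (not simplifiable)
  at RR: (a+1) (not simplifiable)
Result: no simplifiable subexpression found -> normal form.

Answer: yes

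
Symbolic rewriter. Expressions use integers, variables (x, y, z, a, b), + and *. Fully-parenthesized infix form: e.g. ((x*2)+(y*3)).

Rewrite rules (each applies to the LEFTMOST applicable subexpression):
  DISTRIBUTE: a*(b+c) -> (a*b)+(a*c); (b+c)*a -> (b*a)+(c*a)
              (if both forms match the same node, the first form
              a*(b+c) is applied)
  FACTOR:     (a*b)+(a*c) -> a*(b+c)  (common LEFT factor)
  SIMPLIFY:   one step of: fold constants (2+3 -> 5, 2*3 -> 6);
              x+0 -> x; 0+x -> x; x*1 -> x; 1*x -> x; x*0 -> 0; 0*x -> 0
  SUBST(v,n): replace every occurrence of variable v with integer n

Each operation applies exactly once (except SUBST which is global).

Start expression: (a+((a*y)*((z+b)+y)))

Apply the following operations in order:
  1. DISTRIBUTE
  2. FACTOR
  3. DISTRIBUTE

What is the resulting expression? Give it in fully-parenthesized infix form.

Answer: (a+(((a*y)*(z+b))+((a*y)*y)))

Derivation:
Start: (a+((a*y)*((z+b)+y)))
Apply DISTRIBUTE at R (target: ((a*y)*((z+b)+y))): (a+((a*y)*((z+b)+y))) -> (a+(((a*y)*(z+b))+((a*y)*y)))
Apply FACTOR at R (target: (((a*y)*(z+b))+((a*y)*y))): (a+(((a*y)*(z+b))+((a*y)*y))) -> (a+((a*y)*((z+b)+y)))
Apply DISTRIBUTE at R (target: ((a*y)*((z+b)+y))): (a+((a*y)*((z+b)+y))) -> (a+(((a*y)*(z+b))+((a*y)*y)))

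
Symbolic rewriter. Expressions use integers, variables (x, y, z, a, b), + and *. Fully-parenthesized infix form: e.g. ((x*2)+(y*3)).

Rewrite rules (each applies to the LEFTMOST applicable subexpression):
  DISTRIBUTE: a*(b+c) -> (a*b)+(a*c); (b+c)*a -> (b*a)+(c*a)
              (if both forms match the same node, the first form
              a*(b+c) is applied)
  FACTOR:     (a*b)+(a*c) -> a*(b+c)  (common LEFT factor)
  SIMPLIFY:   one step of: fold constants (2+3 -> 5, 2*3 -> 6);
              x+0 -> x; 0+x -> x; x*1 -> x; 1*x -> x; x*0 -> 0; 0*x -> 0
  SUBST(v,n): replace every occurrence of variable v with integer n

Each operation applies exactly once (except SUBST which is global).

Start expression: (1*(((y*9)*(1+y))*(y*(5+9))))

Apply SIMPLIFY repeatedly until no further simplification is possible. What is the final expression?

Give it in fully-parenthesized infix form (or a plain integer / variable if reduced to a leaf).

Answer: (((y*9)*(1+y))*(y*14))

Derivation:
Start: (1*(((y*9)*(1+y))*(y*(5+9))))
Step 1: at root: (1*(((y*9)*(1+y))*(y*(5+9)))) -> (((y*9)*(1+y))*(y*(5+9))); overall: (1*(((y*9)*(1+y))*(y*(5+9)))) -> (((y*9)*(1+y))*(y*(5+9)))
Step 2: at RR: (5+9) -> 14; overall: (((y*9)*(1+y))*(y*(5+9))) -> (((y*9)*(1+y))*(y*14))
Fixed point: (((y*9)*(1+y))*(y*14))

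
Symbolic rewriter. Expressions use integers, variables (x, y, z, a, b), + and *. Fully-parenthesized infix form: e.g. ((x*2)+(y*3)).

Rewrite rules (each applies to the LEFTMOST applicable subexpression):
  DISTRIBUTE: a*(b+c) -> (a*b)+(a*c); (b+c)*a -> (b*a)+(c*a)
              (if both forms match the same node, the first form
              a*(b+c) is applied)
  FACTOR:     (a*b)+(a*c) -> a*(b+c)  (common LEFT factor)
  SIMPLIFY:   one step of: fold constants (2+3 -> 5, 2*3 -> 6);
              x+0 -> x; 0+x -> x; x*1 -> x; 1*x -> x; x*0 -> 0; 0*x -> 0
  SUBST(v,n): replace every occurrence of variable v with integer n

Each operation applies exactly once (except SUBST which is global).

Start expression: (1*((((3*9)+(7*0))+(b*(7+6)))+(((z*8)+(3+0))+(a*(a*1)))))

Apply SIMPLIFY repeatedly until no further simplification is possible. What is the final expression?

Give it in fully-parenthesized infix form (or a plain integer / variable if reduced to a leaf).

Start: (1*((((3*9)+(7*0))+(b*(7+6)))+(((z*8)+(3+0))+(a*(a*1)))))
Step 1: at root: (1*((((3*9)+(7*0))+(b*(7+6)))+(((z*8)+(3+0))+(a*(a*1))))) -> ((((3*9)+(7*0))+(b*(7+6)))+(((z*8)+(3+0))+(a*(a*1)))); overall: (1*((((3*9)+(7*0))+(b*(7+6)))+(((z*8)+(3+0))+(a*(a*1))))) -> ((((3*9)+(7*0))+(b*(7+6)))+(((z*8)+(3+0))+(a*(a*1))))
Step 2: at LLL: (3*9) -> 27; overall: ((((3*9)+(7*0))+(b*(7+6)))+(((z*8)+(3+0))+(a*(a*1)))) -> (((27+(7*0))+(b*(7+6)))+(((z*8)+(3+0))+(a*(a*1))))
Step 3: at LLR: (7*0) -> 0; overall: (((27+(7*0))+(b*(7+6)))+(((z*8)+(3+0))+(a*(a*1)))) -> (((27+0)+(b*(7+6)))+(((z*8)+(3+0))+(a*(a*1))))
Step 4: at LL: (27+0) -> 27; overall: (((27+0)+(b*(7+6)))+(((z*8)+(3+0))+(a*(a*1)))) -> ((27+(b*(7+6)))+(((z*8)+(3+0))+(a*(a*1))))
Step 5: at LRR: (7+6) -> 13; overall: ((27+(b*(7+6)))+(((z*8)+(3+0))+(a*(a*1)))) -> ((27+(b*13))+(((z*8)+(3+0))+(a*(a*1))))
Step 6: at RLR: (3+0) -> 3; overall: ((27+(b*13))+(((z*8)+(3+0))+(a*(a*1)))) -> ((27+(b*13))+(((z*8)+3)+(a*(a*1))))
Step 7: at RRR: (a*1) -> a; overall: ((27+(b*13))+(((z*8)+3)+(a*(a*1)))) -> ((27+(b*13))+(((z*8)+3)+(a*a)))
Fixed point: ((27+(b*13))+(((z*8)+3)+(a*a)))

Answer: ((27+(b*13))+(((z*8)+3)+(a*a)))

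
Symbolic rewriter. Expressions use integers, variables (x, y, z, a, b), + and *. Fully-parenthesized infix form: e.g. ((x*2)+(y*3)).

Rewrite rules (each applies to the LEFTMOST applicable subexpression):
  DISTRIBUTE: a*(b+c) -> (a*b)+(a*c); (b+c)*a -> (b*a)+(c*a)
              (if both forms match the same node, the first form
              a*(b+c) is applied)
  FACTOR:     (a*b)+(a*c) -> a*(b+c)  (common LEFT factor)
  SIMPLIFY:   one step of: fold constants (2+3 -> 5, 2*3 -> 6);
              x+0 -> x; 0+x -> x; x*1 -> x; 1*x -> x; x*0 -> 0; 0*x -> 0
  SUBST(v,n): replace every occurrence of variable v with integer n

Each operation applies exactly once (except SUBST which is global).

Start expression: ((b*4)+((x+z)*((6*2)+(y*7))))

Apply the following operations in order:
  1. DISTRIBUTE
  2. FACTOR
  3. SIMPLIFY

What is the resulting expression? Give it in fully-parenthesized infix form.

Start: ((b*4)+((x+z)*((6*2)+(y*7))))
Apply DISTRIBUTE at R (target: ((x+z)*((6*2)+(y*7)))): ((b*4)+((x+z)*((6*2)+(y*7)))) -> ((b*4)+(((x+z)*(6*2))+((x+z)*(y*7))))
Apply FACTOR at R (target: (((x+z)*(6*2))+((x+z)*(y*7)))): ((b*4)+(((x+z)*(6*2))+((x+z)*(y*7)))) -> ((b*4)+((x+z)*((6*2)+(y*7))))
Apply SIMPLIFY at RRL (target: (6*2)): ((b*4)+((x+z)*((6*2)+(y*7)))) -> ((b*4)+((x+z)*(12+(y*7))))

Answer: ((b*4)+((x+z)*(12+(y*7))))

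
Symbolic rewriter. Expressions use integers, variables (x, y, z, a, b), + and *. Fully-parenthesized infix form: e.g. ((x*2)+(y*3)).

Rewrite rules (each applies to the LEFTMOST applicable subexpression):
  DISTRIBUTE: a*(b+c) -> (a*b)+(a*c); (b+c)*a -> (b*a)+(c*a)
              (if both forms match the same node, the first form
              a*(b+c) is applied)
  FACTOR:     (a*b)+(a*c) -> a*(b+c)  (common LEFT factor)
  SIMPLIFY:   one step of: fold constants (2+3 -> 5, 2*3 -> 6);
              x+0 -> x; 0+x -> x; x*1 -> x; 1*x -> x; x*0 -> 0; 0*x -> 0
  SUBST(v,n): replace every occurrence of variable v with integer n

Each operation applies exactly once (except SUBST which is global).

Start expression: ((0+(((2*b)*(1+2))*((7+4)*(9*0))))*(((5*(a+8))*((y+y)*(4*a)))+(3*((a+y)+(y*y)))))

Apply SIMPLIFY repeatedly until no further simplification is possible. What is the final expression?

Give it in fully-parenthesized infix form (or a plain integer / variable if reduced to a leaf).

Start: ((0+(((2*b)*(1+2))*((7+4)*(9*0))))*(((5*(a+8))*((y+y)*(4*a)))+(3*((a+y)+(y*y)))))
Step 1: at L: (0+(((2*b)*(1+2))*((7+4)*(9*0)))) -> (((2*b)*(1+2))*((7+4)*(9*0))); overall: ((0+(((2*b)*(1+2))*((7+4)*(9*0))))*(((5*(a+8))*((y+y)*(4*a)))+(3*((a+y)+(y*y))))) -> ((((2*b)*(1+2))*((7+4)*(9*0)))*(((5*(a+8))*((y+y)*(4*a)))+(3*((a+y)+(y*y)))))
Step 2: at LLR: (1+2) -> 3; overall: ((((2*b)*(1+2))*((7+4)*(9*0)))*(((5*(a+8))*((y+y)*(4*a)))+(3*((a+y)+(y*y))))) -> ((((2*b)*3)*((7+4)*(9*0)))*(((5*(a+8))*((y+y)*(4*a)))+(3*((a+y)+(y*y)))))
Step 3: at LRL: (7+4) -> 11; overall: ((((2*b)*3)*((7+4)*(9*0)))*(((5*(a+8))*((y+y)*(4*a)))+(3*((a+y)+(y*y))))) -> ((((2*b)*3)*(11*(9*0)))*(((5*(a+8))*((y+y)*(4*a)))+(3*((a+y)+(y*y)))))
Step 4: at LRR: (9*0) -> 0; overall: ((((2*b)*3)*(11*(9*0)))*(((5*(a+8))*((y+y)*(4*a)))+(3*((a+y)+(y*y))))) -> ((((2*b)*3)*(11*0))*(((5*(a+8))*((y+y)*(4*a)))+(3*((a+y)+(y*y)))))
Step 5: at LR: (11*0) -> 0; overall: ((((2*b)*3)*(11*0))*(((5*(a+8))*((y+y)*(4*a)))+(3*((a+y)+(y*y))))) -> ((((2*b)*3)*0)*(((5*(a+8))*((y+y)*(4*a)))+(3*((a+y)+(y*y)))))
Step 6: at L: (((2*b)*3)*0) -> 0; overall: ((((2*b)*3)*0)*(((5*(a+8))*((y+y)*(4*a)))+(3*((a+y)+(y*y))))) -> (0*(((5*(a+8))*((y+y)*(4*a)))+(3*((a+y)+(y*y)))))
Step 7: at root: (0*(((5*(a+8))*((y+y)*(4*a)))+(3*((a+y)+(y*y))))) -> 0; overall: (0*(((5*(a+8))*((y+y)*(4*a)))+(3*((a+y)+(y*y))))) -> 0
Fixed point: 0

Answer: 0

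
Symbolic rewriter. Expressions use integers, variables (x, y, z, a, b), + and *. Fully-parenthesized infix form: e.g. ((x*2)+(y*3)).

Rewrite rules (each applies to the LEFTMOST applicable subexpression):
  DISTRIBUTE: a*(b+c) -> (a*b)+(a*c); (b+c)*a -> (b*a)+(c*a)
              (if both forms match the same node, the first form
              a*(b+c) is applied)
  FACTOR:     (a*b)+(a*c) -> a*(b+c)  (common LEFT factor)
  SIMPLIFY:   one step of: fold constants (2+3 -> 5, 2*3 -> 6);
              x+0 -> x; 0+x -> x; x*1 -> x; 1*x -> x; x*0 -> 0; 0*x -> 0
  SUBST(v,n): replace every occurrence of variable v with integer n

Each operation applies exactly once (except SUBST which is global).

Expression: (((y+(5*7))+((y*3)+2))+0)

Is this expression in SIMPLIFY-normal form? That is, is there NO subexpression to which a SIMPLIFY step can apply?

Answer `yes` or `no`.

Answer: no

Derivation:
Expression: (((y+(5*7))+((y*3)+2))+0)
Scanning for simplifiable subexpressions (pre-order)...
  at root: (((y+(5*7))+((y*3)+2))+0) (SIMPLIFIABLE)
  at L: ((y+(5*7))+((y*3)+2)) (not simplifiable)
  at LL: (y+(5*7)) (not simplifiable)
  at LLR: (5*7) (SIMPLIFIABLE)
  at LR: ((y*3)+2) (not simplifiable)
  at LRL: (y*3) (not simplifiable)
Found simplifiable subexpr at path root: (((y+(5*7))+((y*3)+2))+0)
One SIMPLIFY step would give: ((y+(5*7))+((y*3)+2))
-> NOT in normal form.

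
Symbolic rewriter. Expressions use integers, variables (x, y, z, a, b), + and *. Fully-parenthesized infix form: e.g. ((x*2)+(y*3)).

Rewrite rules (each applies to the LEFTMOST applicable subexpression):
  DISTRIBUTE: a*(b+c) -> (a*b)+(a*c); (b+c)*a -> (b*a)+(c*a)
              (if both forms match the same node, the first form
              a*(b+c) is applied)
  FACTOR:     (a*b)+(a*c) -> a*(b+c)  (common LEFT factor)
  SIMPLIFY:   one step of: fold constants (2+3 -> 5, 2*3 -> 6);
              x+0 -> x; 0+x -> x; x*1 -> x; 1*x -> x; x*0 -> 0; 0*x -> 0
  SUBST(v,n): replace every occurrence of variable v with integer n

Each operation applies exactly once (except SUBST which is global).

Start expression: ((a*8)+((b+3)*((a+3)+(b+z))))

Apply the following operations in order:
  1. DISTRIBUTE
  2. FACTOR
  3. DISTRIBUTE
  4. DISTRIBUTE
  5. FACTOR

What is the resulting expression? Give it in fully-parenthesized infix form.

Start: ((a*8)+((b+3)*((a+3)+(b+z))))
Apply DISTRIBUTE at R (target: ((b+3)*((a+3)+(b+z)))): ((a*8)+((b+3)*((a+3)+(b+z)))) -> ((a*8)+(((b+3)*(a+3))+((b+3)*(b+z))))
Apply FACTOR at R (target: (((b+3)*(a+3))+((b+3)*(b+z)))): ((a*8)+(((b+3)*(a+3))+((b+3)*(b+z)))) -> ((a*8)+((b+3)*((a+3)+(b+z))))
Apply DISTRIBUTE at R (target: ((b+3)*((a+3)+(b+z)))): ((a*8)+((b+3)*((a+3)+(b+z)))) -> ((a*8)+(((b+3)*(a+3))+((b+3)*(b+z))))
Apply DISTRIBUTE at RL (target: ((b+3)*(a+3))): ((a*8)+(((b+3)*(a+3))+((b+3)*(b+z)))) -> ((a*8)+((((b+3)*a)+((b+3)*3))+((b+3)*(b+z))))
Apply FACTOR at RL (target: (((b+3)*a)+((b+3)*3))): ((a*8)+((((b+3)*a)+((b+3)*3))+((b+3)*(b+z)))) -> ((a*8)+(((b+3)*(a+3))+((b+3)*(b+z))))

Answer: ((a*8)+(((b+3)*(a+3))+((b+3)*(b+z))))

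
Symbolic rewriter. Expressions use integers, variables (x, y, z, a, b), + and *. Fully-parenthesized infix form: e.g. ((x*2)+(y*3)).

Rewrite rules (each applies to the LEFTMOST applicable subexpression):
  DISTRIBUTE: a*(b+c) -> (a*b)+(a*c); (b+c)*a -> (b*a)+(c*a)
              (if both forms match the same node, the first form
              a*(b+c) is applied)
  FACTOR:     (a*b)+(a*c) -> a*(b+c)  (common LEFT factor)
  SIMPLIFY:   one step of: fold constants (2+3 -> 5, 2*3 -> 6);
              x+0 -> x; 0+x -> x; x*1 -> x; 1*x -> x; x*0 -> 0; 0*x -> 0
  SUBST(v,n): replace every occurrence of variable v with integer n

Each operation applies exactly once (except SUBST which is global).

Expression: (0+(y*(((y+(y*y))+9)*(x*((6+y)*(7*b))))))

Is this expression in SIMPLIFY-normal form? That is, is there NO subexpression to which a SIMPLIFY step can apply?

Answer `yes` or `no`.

Answer: no

Derivation:
Expression: (0+(y*(((y+(y*y))+9)*(x*((6+y)*(7*b))))))
Scanning for simplifiable subexpressions (pre-order)...
  at root: (0+(y*(((y+(y*y))+9)*(x*((6+y)*(7*b)))))) (SIMPLIFIABLE)
  at R: (y*(((y+(y*y))+9)*(x*((6+y)*(7*b))))) (not simplifiable)
  at RR: (((y+(y*y))+9)*(x*((6+y)*(7*b)))) (not simplifiable)
  at RRL: ((y+(y*y))+9) (not simplifiable)
  at RRLL: (y+(y*y)) (not simplifiable)
  at RRLLR: (y*y) (not simplifiable)
  at RRR: (x*((6+y)*(7*b))) (not simplifiable)
  at RRRR: ((6+y)*(7*b)) (not simplifiable)
  at RRRRL: (6+y) (not simplifiable)
  at RRRRR: (7*b) (not simplifiable)
Found simplifiable subexpr at path root: (0+(y*(((y+(y*y))+9)*(x*((6+y)*(7*b))))))
One SIMPLIFY step would give: (y*(((y+(y*y))+9)*(x*((6+y)*(7*b)))))
-> NOT in normal form.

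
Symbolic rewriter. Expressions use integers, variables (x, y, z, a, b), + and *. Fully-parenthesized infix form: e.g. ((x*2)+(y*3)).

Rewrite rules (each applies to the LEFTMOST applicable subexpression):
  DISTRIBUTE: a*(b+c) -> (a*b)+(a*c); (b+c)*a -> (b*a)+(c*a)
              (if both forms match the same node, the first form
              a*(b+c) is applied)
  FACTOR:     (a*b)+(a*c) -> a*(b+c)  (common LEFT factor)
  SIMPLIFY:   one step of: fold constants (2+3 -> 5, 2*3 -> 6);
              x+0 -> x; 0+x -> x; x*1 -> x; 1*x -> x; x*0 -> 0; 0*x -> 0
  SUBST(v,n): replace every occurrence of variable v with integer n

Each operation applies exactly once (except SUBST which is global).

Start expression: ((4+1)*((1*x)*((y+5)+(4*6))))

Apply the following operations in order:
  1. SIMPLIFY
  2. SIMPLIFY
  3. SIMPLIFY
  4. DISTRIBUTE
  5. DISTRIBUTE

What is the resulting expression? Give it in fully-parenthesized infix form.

Answer: ((5*(x*(y+5)))+(5*(x*24)))

Derivation:
Start: ((4+1)*((1*x)*((y+5)+(4*6))))
Apply SIMPLIFY at L (target: (4+1)): ((4+1)*((1*x)*((y+5)+(4*6)))) -> (5*((1*x)*((y+5)+(4*6))))
Apply SIMPLIFY at RL (target: (1*x)): (5*((1*x)*((y+5)+(4*6)))) -> (5*(x*((y+5)+(4*6))))
Apply SIMPLIFY at RRR (target: (4*6)): (5*(x*((y+5)+(4*6)))) -> (5*(x*((y+5)+24)))
Apply DISTRIBUTE at R (target: (x*((y+5)+24))): (5*(x*((y+5)+24))) -> (5*((x*(y+5))+(x*24)))
Apply DISTRIBUTE at root (target: (5*((x*(y+5))+(x*24)))): (5*((x*(y+5))+(x*24))) -> ((5*(x*(y+5)))+(5*(x*24)))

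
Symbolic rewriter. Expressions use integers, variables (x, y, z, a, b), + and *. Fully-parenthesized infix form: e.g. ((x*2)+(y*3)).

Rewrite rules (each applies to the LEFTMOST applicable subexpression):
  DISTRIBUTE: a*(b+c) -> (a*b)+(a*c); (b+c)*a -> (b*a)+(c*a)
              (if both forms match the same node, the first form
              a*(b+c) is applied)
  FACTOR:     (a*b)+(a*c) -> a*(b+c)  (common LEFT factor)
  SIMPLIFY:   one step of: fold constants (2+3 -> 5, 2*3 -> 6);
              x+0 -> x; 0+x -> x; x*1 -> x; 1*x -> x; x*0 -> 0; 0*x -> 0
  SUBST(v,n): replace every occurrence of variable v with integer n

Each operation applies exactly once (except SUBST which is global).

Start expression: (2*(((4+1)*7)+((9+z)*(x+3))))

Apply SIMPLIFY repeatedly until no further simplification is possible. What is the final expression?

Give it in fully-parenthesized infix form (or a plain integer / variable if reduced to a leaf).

Answer: (2*(35+((9+z)*(x+3))))

Derivation:
Start: (2*(((4+1)*7)+((9+z)*(x+3))))
Step 1: at RLL: (4+1) -> 5; overall: (2*(((4+1)*7)+((9+z)*(x+3)))) -> (2*((5*7)+((9+z)*(x+3))))
Step 2: at RL: (5*7) -> 35; overall: (2*((5*7)+((9+z)*(x+3)))) -> (2*(35+((9+z)*(x+3))))
Fixed point: (2*(35+((9+z)*(x+3))))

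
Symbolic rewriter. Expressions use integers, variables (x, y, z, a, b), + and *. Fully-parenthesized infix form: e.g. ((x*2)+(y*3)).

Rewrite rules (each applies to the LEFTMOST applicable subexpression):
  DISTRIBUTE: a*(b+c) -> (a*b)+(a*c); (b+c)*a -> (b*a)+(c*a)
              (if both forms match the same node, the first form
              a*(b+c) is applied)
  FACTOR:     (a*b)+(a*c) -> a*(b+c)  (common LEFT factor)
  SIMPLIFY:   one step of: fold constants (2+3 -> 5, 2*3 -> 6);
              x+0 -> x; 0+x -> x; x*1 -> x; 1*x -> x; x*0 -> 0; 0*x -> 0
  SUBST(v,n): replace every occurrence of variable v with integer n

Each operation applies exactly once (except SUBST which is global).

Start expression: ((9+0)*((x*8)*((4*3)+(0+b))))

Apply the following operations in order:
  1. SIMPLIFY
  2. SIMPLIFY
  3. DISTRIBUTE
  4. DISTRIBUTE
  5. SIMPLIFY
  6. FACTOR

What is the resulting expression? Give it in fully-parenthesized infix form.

Answer: (9*(((x*8)*12)+((x*8)*b)))

Derivation:
Start: ((9+0)*((x*8)*((4*3)+(0+b))))
Apply SIMPLIFY at L (target: (9+0)): ((9+0)*((x*8)*((4*3)+(0+b)))) -> (9*((x*8)*((4*3)+(0+b))))
Apply SIMPLIFY at RRL (target: (4*3)): (9*((x*8)*((4*3)+(0+b)))) -> (9*((x*8)*(12+(0+b))))
Apply DISTRIBUTE at R (target: ((x*8)*(12+(0+b)))): (9*((x*8)*(12+(0+b)))) -> (9*(((x*8)*12)+((x*8)*(0+b))))
Apply DISTRIBUTE at root (target: (9*(((x*8)*12)+((x*8)*(0+b))))): (9*(((x*8)*12)+((x*8)*(0+b)))) -> ((9*((x*8)*12))+(9*((x*8)*(0+b))))
Apply SIMPLIFY at RRR (target: (0+b)): ((9*((x*8)*12))+(9*((x*8)*(0+b)))) -> ((9*((x*8)*12))+(9*((x*8)*b)))
Apply FACTOR at root (target: ((9*((x*8)*12))+(9*((x*8)*b)))): ((9*((x*8)*12))+(9*((x*8)*b))) -> (9*(((x*8)*12)+((x*8)*b)))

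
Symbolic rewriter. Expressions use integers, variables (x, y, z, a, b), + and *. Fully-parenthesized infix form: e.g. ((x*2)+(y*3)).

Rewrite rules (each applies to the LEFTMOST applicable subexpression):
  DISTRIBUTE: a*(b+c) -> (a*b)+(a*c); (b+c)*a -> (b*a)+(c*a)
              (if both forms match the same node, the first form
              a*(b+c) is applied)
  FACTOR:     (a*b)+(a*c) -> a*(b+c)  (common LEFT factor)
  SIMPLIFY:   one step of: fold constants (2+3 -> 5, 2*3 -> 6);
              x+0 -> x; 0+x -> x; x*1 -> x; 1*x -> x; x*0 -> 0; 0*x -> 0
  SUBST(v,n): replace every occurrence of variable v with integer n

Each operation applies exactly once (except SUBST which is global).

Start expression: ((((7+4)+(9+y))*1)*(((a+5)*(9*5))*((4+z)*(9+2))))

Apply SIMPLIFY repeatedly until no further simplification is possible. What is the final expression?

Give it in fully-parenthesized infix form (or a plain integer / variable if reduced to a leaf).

Start: ((((7+4)+(9+y))*1)*(((a+5)*(9*5))*((4+z)*(9+2))))
Step 1: at L: (((7+4)+(9+y))*1) -> ((7+4)+(9+y)); overall: ((((7+4)+(9+y))*1)*(((a+5)*(9*5))*((4+z)*(9+2)))) -> (((7+4)+(9+y))*(((a+5)*(9*5))*((4+z)*(9+2))))
Step 2: at LL: (7+4) -> 11; overall: (((7+4)+(9+y))*(((a+5)*(9*5))*((4+z)*(9+2)))) -> ((11+(9+y))*(((a+5)*(9*5))*((4+z)*(9+2))))
Step 3: at RLR: (9*5) -> 45; overall: ((11+(9+y))*(((a+5)*(9*5))*((4+z)*(9+2)))) -> ((11+(9+y))*(((a+5)*45)*((4+z)*(9+2))))
Step 4: at RRR: (9+2) -> 11; overall: ((11+(9+y))*(((a+5)*45)*((4+z)*(9+2)))) -> ((11+(9+y))*(((a+5)*45)*((4+z)*11)))
Fixed point: ((11+(9+y))*(((a+5)*45)*((4+z)*11)))

Answer: ((11+(9+y))*(((a+5)*45)*((4+z)*11)))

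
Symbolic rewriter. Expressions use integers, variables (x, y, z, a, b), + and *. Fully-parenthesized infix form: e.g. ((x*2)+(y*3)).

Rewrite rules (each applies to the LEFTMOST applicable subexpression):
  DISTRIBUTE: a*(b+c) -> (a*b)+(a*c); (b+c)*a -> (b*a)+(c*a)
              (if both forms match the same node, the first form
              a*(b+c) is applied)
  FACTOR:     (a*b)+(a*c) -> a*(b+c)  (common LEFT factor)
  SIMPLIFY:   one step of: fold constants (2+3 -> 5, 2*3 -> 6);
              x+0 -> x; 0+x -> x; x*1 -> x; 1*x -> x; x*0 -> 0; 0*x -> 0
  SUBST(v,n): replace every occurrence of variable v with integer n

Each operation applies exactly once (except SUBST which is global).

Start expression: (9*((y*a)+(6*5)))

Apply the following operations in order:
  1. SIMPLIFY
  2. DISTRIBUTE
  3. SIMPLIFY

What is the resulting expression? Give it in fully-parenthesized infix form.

Start: (9*((y*a)+(6*5)))
Apply SIMPLIFY at RR (target: (6*5)): (9*((y*a)+(6*5))) -> (9*((y*a)+30))
Apply DISTRIBUTE at root (target: (9*((y*a)+30))): (9*((y*a)+30)) -> ((9*(y*a))+(9*30))
Apply SIMPLIFY at R (target: (9*30)): ((9*(y*a))+(9*30)) -> ((9*(y*a))+270)

Answer: ((9*(y*a))+270)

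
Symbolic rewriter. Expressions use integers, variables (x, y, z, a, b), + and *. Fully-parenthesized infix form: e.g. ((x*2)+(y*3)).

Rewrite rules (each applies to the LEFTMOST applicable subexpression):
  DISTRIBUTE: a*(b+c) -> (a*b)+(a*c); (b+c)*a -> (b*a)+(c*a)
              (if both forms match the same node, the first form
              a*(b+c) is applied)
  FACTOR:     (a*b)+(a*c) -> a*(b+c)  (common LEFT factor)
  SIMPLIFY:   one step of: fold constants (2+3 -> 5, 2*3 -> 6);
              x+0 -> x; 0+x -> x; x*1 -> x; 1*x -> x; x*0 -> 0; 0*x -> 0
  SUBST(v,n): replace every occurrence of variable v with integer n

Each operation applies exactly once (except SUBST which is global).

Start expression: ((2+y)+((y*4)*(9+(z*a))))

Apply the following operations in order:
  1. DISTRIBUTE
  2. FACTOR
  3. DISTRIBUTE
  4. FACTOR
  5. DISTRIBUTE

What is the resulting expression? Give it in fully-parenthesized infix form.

Answer: ((2+y)+(((y*4)*9)+((y*4)*(z*a))))

Derivation:
Start: ((2+y)+((y*4)*(9+(z*a))))
Apply DISTRIBUTE at R (target: ((y*4)*(9+(z*a)))): ((2+y)+((y*4)*(9+(z*a)))) -> ((2+y)+(((y*4)*9)+((y*4)*(z*a))))
Apply FACTOR at R (target: (((y*4)*9)+((y*4)*(z*a)))): ((2+y)+(((y*4)*9)+((y*4)*(z*a)))) -> ((2+y)+((y*4)*(9+(z*a))))
Apply DISTRIBUTE at R (target: ((y*4)*(9+(z*a)))): ((2+y)+((y*4)*(9+(z*a)))) -> ((2+y)+(((y*4)*9)+((y*4)*(z*a))))
Apply FACTOR at R (target: (((y*4)*9)+((y*4)*(z*a)))): ((2+y)+(((y*4)*9)+((y*4)*(z*a)))) -> ((2+y)+((y*4)*(9+(z*a))))
Apply DISTRIBUTE at R (target: ((y*4)*(9+(z*a)))): ((2+y)+((y*4)*(9+(z*a)))) -> ((2+y)+(((y*4)*9)+((y*4)*(z*a))))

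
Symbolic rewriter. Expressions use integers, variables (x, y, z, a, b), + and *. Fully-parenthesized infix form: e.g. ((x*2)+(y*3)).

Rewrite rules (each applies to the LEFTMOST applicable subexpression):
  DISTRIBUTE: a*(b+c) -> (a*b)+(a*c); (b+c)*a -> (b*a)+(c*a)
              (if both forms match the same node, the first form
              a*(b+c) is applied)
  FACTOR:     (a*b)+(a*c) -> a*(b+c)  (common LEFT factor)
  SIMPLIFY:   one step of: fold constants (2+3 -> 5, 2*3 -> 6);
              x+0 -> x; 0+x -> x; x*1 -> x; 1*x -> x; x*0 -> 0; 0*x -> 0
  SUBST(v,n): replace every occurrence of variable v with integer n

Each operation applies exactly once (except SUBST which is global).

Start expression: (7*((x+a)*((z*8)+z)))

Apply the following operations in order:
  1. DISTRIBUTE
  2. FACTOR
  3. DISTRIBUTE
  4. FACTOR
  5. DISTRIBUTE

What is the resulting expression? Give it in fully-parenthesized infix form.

Answer: (7*(((x+a)*(z*8))+((x+a)*z)))

Derivation:
Start: (7*((x+a)*((z*8)+z)))
Apply DISTRIBUTE at R (target: ((x+a)*((z*8)+z))): (7*((x+a)*((z*8)+z))) -> (7*(((x+a)*(z*8))+((x+a)*z)))
Apply FACTOR at R (target: (((x+a)*(z*8))+((x+a)*z))): (7*(((x+a)*(z*8))+((x+a)*z))) -> (7*((x+a)*((z*8)+z)))
Apply DISTRIBUTE at R (target: ((x+a)*((z*8)+z))): (7*((x+a)*((z*8)+z))) -> (7*(((x+a)*(z*8))+((x+a)*z)))
Apply FACTOR at R (target: (((x+a)*(z*8))+((x+a)*z))): (7*(((x+a)*(z*8))+((x+a)*z))) -> (7*((x+a)*((z*8)+z)))
Apply DISTRIBUTE at R (target: ((x+a)*((z*8)+z))): (7*((x+a)*((z*8)+z))) -> (7*(((x+a)*(z*8))+((x+a)*z)))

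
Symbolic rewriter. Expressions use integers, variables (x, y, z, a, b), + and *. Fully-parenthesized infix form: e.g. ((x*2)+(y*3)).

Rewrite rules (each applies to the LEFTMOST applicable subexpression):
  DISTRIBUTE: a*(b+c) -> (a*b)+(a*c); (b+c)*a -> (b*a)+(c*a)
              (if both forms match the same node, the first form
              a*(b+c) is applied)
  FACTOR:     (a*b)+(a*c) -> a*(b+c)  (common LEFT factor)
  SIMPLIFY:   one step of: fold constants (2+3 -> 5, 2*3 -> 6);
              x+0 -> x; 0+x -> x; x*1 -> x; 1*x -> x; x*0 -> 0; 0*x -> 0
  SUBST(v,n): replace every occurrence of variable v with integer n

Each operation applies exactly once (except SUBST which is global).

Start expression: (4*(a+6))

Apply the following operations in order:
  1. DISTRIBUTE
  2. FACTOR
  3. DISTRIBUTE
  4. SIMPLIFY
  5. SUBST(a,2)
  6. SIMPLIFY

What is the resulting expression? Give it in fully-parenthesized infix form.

Answer: (8+24)

Derivation:
Start: (4*(a+6))
Apply DISTRIBUTE at root (target: (4*(a+6))): (4*(a+6)) -> ((4*a)+(4*6))
Apply FACTOR at root (target: ((4*a)+(4*6))): ((4*a)+(4*6)) -> (4*(a+6))
Apply DISTRIBUTE at root (target: (4*(a+6))): (4*(a+6)) -> ((4*a)+(4*6))
Apply SIMPLIFY at R (target: (4*6)): ((4*a)+(4*6)) -> ((4*a)+24)
Apply SUBST(a,2): ((4*a)+24) -> ((4*2)+24)
Apply SIMPLIFY at L (target: (4*2)): ((4*2)+24) -> (8+24)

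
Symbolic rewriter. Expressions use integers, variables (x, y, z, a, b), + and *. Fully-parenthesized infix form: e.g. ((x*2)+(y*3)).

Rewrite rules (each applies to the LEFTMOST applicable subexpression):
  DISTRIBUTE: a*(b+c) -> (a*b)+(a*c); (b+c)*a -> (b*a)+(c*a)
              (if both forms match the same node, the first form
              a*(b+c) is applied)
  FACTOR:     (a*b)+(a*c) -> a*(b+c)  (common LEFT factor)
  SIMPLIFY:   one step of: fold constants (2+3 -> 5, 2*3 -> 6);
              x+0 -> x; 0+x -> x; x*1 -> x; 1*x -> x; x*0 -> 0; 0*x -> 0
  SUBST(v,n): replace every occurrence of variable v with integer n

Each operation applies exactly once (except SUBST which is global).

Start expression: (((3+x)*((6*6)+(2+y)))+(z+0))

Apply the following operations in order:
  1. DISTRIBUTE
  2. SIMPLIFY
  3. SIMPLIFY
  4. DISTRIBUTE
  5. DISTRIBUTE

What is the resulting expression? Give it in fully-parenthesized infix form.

Answer: ((((3*36)+(x*36))+(((3+x)*2)+((3+x)*y)))+z)

Derivation:
Start: (((3+x)*((6*6)+(2+y)))+(z+0))
Apply DISTRIBUTE at L (target: ((3+x)*((6*6)+(2+y)))): (((3+x)*((6*6)+(2+y)))+(z+0)) -> ((((3+x)*(6*6))+((3+x)*(2+y)))+(z+0))
Apply SIMPLIFY at LLR (target: (6*6)): ((((3+x)*(6*6))+((3+x)*(2+y)))+(z+0)) -> ((((3+x)*36)+((3+x)*(2+y)))+(z+0))
Apply SIMPLIFY at R (target: (z+0)): ((((3+x)*36)+((3+x)*(2+y)))+(z+0)) -> ((((3+x)*36)+((3+x)*(2+y)))+z)
Apply DISTRIBUTE at LL (target: ((3+x)*36)): ((((3+x)*36)+((3+x)*(2+y)))+z) -> ((((3*36)+(x*36))+((3+x)*(2+y)))+z)
Apply DISTRIBUTE at LR (target: ((3+x)*(2+y))): ((((3*36)+(x*36))+((3+x)*(2+y)))+z) -> ((((3*36)+(x*36))+(((3+x)*2)+((3+x)*y)))+z)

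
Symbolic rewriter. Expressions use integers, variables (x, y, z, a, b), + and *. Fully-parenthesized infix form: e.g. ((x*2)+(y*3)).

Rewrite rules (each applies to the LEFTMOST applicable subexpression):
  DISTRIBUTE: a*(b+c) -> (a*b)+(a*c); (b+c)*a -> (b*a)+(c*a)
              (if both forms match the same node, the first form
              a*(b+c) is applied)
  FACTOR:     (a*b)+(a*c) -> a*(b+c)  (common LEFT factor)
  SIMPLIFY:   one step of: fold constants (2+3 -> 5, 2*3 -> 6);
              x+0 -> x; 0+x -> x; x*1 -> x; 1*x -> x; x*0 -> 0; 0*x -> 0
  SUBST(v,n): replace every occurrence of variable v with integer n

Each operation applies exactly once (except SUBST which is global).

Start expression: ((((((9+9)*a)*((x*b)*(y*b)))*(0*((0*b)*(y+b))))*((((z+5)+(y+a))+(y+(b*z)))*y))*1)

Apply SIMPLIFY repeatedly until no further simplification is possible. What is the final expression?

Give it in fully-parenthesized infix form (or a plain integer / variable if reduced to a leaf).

Answer: 0

Derivation:
Start: ((((((9+9)*a)*((x*b)*(y*b)))*(0*((0*b)*(y+b))))*((((z+5)+(y+a))+(y+(b*z)))*y))*1)
Step 1: at root: ((((((9+9)*a)*((x*b)*(y*b)))*(0*((0*b)*(y+b))))*((((z+5)+(y+a))+(y+(b*z)))*y))*1) -> (((((9+9)*a)*((x*b)*(y*b)))*(0*((0*b)*(y+b))))*((((z+5)+(y+a))+(y+(b*z)))*y)); overall: ((((((9+9)*a)*((x*b)*(y*b)))*(0*((0*b)*(y+b))))*((((z+5)+(y+a))+(y+(b*z)))*y))*1) -> (((((9+9)*a)*((x*b)*(y*b)))*(0*((0*b)*(y+b))))*((((z+5)+(y+a))+(y+(b*z)))*y))
Step 2: at LLLL: (9+9) -> 18; overall: (((((9+9)*a)*((x*b)*(y*b)))*(0*((0*b)*(y+b))))*((((z+5)+(y+a))+(y+(b*z)))*y)) -> ((((18*a)*((x*b)*(y*b)))*(0*((0*b)*(y+b))))*((((z+5)+(y+a))+(y+(b*z)))*y))
Step 3: at LR: (0*((0*b)*(y+b))) -> 0; overall: ((((18*a)*((x*b)*(y*b)))*(0*((0*b)*(y+b))))*((((z+5)+(y+a))+(y+(b*z)))*y)) -> ((((18*a)*((x*b)*(y*b)))*0)*((((z+5)+(y+a))+(y+(b*z)))*y))
Step 4: at L: (((18*a)*((x*b)*(y*b)))*0) -> 0; overall: ((((18*a)*((x*b)*(y*b)))*0)*((((z+5)+(y+a))+(y+(b*z)))*y)) -> (0*((((z+5)+(y+a))+(y+(b*z)))*y))
Step 5: at root: (0*((((z+5)+(y+a))+(y+(b*z)))*y)) -> 0; overall: (0*((((z+5)+(y+a))+(y+(b*z)))*y)) -> 0
Fixed point: 0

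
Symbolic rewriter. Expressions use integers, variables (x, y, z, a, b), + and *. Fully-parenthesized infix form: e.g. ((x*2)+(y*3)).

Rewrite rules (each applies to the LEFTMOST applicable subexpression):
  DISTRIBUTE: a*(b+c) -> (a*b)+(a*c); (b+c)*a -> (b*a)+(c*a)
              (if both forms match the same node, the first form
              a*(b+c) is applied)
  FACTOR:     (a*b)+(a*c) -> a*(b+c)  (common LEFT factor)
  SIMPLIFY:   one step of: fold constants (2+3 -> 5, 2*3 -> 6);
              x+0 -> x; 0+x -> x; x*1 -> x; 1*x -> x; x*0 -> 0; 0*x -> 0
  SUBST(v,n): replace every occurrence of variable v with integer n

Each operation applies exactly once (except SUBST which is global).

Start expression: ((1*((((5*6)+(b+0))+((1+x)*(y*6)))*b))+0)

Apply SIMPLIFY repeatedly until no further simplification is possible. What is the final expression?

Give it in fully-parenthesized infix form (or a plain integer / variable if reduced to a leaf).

Answer: (((30+b)+((1+x)*(y*6)))*b)

Derivation:
Start: ((1*((((5*6)+(b+0))+((1+x)*(y*6)))*b))+0)
Step 1: at root: ((1*((((5*6)+(b+0))+((1+x)*(y*6)))*b))+0) -> (1*((((5*6)+(b+0))+((1+x)*(y*6)))*b)); overall: ((1*((((5*6)+(b+0))+((1+x)*(y*6)))*b))+0) -> (1*((((5*6)+(b+0))+((1+x)*(y*6)))*b))
Step 2: at root: (1*((((5*6)+(b+0))+((1+x)*(y*6)))*b)) -> ((((5*6)+(b+0))+((1+x)*(y*6)))*b); overall: (1*((((5*6)+(b+0))+((1+x)*(y*6)))*b)) -> ((((5*6)+(b+0))+((1+x)*(y*6)))*b)
Step 3: at LLL: (5*6) -> 30; overall: ((((5*6)+(b+0))+((1+x)*(y*6)))*b) -> (((30+(b+0))+((1+x)*(y*6)))*b)
Step 4: at LLR: (b+0) -> b; overall: (((30+(b+0))+((1+x)*(y*6)))*b) -> (((30+b)+((1+x)*(y*6)))*b)
Fixed point: (((30+b)+((1+x)*(y*6)))*b)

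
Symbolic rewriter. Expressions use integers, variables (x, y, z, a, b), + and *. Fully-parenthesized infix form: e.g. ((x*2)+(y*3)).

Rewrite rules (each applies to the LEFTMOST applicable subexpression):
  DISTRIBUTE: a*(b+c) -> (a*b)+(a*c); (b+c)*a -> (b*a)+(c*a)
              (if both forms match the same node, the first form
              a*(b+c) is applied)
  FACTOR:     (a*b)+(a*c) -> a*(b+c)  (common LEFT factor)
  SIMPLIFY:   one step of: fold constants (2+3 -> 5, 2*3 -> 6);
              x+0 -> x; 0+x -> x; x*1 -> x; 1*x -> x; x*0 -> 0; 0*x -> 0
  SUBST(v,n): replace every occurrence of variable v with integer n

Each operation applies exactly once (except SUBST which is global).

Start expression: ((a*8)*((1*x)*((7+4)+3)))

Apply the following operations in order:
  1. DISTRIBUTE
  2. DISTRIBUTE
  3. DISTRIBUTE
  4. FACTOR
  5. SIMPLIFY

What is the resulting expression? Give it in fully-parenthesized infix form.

Answer: ((a*8)*(((x*7)+((1*x)*4))+((1*x)*3)))

Derivation:
Start: ((a*8)*((1*x)*((7+4)+3)))
Apply DISTRIBUTE at R (target: ((1*x)*((7+4)+3))): ((a*8)*((1*x)*((7+4)+3))) -> ((a*8)*(((1*x)*(7+4))+((1*x)*3)))
Apply DISTRIBUTE at root (target: ((a*8)*(((1*x)*(7+4))+((1*x)*3)))): ((a*8)*(((1*x)*(7+4))+((1*x)*3))) -> (((a*8)*((1*x)*(7+4)))+((a*8)*((1*x)*3)))
Apply DISTRIBUTE at LR (target: ((1*x)*(7+4))): (((a*8)*((1*x)*(7+4)))+((a*8)*((1*x)*3))) -> (((a*8)*(((1*x)*7)+((1*x)*4)))+((a*8)*((1*x)*3)))
Apply FACTOR at root (target: (((a*8)*(((1*x)*7)+((1*x)*4)))+((a*8)*((1*x)*3)))): (((a*8)*(((1*x)*7)+((1*x)*4)))+((a*8)*((1*x)*3))) -> ((a*8)*((((1*x)*7)+((1*x)*4))+((1*x)*3)))
Apply SIMPLIFY at RLLL (target: (1*x)): ((a*8)*((((1*x)*7)+((1*x)*4))+((1*x)*3))) -> ((a*8)*(((x*7)+((1*x)*4))+((1*x)*3)))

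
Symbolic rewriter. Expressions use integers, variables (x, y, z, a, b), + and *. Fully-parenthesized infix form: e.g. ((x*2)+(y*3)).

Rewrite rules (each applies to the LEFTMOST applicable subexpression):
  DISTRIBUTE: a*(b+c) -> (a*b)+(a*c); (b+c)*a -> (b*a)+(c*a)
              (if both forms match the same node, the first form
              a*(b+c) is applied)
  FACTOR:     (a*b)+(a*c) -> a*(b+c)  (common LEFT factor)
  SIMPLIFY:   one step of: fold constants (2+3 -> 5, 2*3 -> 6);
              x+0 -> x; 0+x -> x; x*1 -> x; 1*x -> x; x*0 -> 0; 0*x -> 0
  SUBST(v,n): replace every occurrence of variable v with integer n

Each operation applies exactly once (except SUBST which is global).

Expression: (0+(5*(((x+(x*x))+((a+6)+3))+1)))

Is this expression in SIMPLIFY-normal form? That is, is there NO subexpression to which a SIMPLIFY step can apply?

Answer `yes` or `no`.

Answer: no

Derivation:
Expression: (0+(5*(((x+(x*x))+((a+6)+3))+1)))
Scanning for simplifiable subexpressions (pre-order)...
  at root: (0+(5*(((x+(x*x))+((a+6)+3))+1))) (SIMPLIFIABLE)
  at R: (5*(((x+(x*x))+((a+6)+3))+1)) (not simplifiable)
  at RR: (((x+(x*x))+((a+6)+3))+1) (not simplifiable)
  at RRL: ((x+(x*x))+((a+6)+3)) (not simplifiable)
  at RRLL: (x+(x*x)) (not simplifiable)
  at RRLLR: (x*x) (not simplifiable)
  at RRLR: ((a+6)+3) (not simplifiable)
  at RRLRL: (a+6) (not simplifiable)
Found simplifiable subexpr at path root: (0+(5*(((x+(x*x))+((a+6)+3))+1)))
One SIMPLIFY step would give: (5*(((x+(x*x))+((a+6)+3))+1))
-> NOT in normal form.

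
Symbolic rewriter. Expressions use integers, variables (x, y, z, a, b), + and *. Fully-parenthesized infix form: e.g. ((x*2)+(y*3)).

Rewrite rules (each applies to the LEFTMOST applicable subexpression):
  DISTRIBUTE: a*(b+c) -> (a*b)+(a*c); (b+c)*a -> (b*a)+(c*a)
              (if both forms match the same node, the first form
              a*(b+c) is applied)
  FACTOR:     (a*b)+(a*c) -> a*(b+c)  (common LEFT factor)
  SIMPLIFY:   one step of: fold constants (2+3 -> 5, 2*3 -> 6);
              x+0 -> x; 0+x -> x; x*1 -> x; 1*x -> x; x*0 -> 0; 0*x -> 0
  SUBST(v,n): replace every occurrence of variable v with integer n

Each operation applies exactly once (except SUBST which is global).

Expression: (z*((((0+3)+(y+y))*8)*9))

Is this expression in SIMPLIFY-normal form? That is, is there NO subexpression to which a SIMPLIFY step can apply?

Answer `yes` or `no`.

Answer: no

Derivation:
Expression: (z*((((0+3)+(y+y))*8)*9))
Scanning for simplifiable subexpressions (pre-order)...
  at root: (z*((((0+3)+(y+y))*8)*9)) (not simplifiable)
  at R: ((((0+3)+(y+y))*8)*9) (not simplifiable)
  at RL: (((0+3)+(y+y))*8) (not simplifiable)
  at RLL: ((0+3)+(y+y)) (not simplifiable)
  at RLLL: (0+3) (SIMPLIFIABLE)
  at RLLR: (y+y) (not simplifiable)
Found simplifiable subexpr at path RLLL: (0+3)
One SIMPLIFY step would give: (z*(((3+(y+y))*8)*9))
-> NOT in normal form.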